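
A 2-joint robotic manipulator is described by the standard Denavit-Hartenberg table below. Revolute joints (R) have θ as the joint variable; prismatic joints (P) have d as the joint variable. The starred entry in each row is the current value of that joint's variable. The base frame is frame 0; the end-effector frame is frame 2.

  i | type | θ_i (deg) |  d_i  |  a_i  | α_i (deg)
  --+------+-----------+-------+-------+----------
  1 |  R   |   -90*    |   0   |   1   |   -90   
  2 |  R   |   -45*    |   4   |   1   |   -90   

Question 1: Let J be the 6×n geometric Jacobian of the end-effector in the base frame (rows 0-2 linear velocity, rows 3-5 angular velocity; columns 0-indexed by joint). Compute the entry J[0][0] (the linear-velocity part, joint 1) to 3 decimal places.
axis z_0 = ẑ; lever o_n−o_0 = (4.0000,-1.7071,0.7071)
cross product → J_v[:, 0] = (1.7071,4.0000,-0.0000)
J_ω[:, 0] = z_0
entry J[0][0] = 1.7071

1.707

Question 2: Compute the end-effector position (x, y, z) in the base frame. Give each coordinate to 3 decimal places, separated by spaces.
after link 1: o_1 = (0.0000, -1.0000, 0.0000)
after link 2: o_2 = (4.0000, -1.7071, 0.7071)

4.000 -1.707 0.707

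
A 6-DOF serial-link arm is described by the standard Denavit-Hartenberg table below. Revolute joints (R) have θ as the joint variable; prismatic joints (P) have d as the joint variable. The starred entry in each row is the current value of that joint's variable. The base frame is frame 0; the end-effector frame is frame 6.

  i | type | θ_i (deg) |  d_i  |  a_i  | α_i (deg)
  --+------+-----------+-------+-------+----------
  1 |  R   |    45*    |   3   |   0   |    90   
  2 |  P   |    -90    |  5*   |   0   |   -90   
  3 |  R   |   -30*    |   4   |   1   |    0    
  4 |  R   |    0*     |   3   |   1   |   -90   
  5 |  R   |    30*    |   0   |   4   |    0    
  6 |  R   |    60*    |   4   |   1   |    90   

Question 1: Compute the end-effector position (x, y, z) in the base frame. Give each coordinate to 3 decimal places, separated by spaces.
after link 1: o_1 = (0.0000, 0.0000, 3.0000)
after link 2: o_2 = (3.5355, -3.5355, 3.0000)
after link 3: o_3 = (6.7175, -1.0607, 2.1340)
after link 4: o_4 = (9.1924, 0.7071, 1.2679)
after link 5: o_5 = (9.0029, -1.9319, -1.7321)
after link 6: o_6 = (5.8463, -0.1895, -3.7321)

5.846 -0.189 -3.732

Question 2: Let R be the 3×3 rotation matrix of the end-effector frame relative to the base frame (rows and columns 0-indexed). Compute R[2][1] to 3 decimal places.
End-effector y-axis (col 1 of R) = (-0.6124,0.6124,-0.5000)
R[2][1] = -0.5000

-0.500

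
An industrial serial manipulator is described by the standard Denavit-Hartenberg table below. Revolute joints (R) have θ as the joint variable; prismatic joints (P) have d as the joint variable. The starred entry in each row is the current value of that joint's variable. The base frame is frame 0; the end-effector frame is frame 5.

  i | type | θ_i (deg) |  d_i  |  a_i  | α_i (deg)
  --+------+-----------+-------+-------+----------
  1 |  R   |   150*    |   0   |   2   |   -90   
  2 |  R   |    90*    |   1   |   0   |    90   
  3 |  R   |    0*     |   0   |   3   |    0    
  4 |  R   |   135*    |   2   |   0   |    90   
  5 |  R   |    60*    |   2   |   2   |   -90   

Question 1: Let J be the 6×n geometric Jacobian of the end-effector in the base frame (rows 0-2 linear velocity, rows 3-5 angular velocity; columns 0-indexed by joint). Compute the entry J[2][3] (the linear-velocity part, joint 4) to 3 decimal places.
axis z_3 = (-0.8660,0.5000,0.0000); lever o_n−o_3 = (-4.2927,0.0289,-0.7071)
cross product → J_v[:, 3] = (-0.3536,-0.6124,2.1213)
J_ω[:, 3] = z_3
entry J[2][3] = 2.1213

2.121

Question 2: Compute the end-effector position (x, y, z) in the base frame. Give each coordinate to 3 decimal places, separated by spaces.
after link 1: o_1 = (-1.7321, 1.0000, 0.0000)
after link 2: o_2 = (-2.2321, 0.1340, 0.0000)
after link 3: o_3 = (-2.2321, 0.1340, -3.0000)
after link 4: o_4 = (-3.9641, 1.1340, -3.0000)
after link 5: o_5 = (-6.5248, 0.1629, -3.7071)

-6.525 0.163 -3.707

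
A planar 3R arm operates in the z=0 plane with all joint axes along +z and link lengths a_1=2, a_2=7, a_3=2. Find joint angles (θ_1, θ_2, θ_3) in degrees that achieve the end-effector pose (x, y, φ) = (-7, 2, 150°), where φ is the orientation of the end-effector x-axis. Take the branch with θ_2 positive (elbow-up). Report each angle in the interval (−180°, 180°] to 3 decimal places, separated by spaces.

wrist centre = target − a_3·(cos φ, sin φ) = (-5.2679, 1.0000)
cos θ_2 = (28.7513−2²−7²)/(2·2·7) = -0.8660; θ_2 = 150.0000° (elbow-up)
β = atan2(1.0000,-5.2679) = 169.2516°; ψ = atan2(3.5000,-4.0622) = 139.2516°
θ_1 = β − ψ = 30.0000°
θ_3 = φ − θ_1 − θ_2 = -30.0000° (wrapped to (-180°,180°])

30.000 150.000 -30.000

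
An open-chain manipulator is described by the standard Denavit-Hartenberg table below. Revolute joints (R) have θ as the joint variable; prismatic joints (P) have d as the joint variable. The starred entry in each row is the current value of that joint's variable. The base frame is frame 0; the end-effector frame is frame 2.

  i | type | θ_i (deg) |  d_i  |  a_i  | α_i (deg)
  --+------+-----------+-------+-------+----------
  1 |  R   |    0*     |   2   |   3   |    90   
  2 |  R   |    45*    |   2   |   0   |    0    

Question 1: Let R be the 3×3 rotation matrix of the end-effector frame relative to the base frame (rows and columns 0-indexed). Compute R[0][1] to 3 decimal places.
End-effector y-axis (col 1 of R) = (-0.7071,0.0000,0.7071)
R[0][1] = -0.7071

-0.707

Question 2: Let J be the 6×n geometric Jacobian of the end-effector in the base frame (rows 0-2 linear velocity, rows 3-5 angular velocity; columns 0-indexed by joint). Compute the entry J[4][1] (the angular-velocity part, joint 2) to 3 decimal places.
-1.000

axis z_1 = (0.0000,-1.0000,0.0000); lever o_n−o_1 = (0.0000,-2.0000,0.0000)
cross product → J_v[:, 1] = (0.0000,0.0000,0.0000)
J_ω[:, 1] = z_1
entry J[4][1] = -1.0000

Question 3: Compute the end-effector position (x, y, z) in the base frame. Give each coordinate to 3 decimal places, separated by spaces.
after link 1: o_1 = (3.0000, 0.0000, 2.0000)
after link 2: o_2 = (3.0000, -2.0000, 2.0000)

3.000 -2.000 2.000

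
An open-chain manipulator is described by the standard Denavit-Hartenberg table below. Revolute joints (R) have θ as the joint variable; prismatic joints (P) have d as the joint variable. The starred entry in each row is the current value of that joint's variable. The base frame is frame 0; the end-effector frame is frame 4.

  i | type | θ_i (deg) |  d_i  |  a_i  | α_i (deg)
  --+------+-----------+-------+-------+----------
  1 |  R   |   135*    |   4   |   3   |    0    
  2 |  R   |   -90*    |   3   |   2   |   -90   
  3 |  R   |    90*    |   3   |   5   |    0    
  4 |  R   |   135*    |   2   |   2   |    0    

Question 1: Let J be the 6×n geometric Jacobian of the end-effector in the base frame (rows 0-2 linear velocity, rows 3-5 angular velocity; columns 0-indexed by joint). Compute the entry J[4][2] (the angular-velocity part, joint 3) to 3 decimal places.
0.707

axis z_2 = (-0.7071,0.7071,0.0000); lever o_n−o_2 = (-4.5355,2.5355,-3.5858)
cross product → J_v[:, 2] = (-2.5355,-2.5355,1.4142)
J_ω[:, 2] = z_2
entry J[4][2] = 0.7071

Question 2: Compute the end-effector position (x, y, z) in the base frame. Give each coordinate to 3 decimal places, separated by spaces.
after link 1: o_1 = (-2.1213, 2.1213, 4.0000)
after link 2: o_2 = (-0.7071, 3.5355, 7.0000)
after link 3: o_3 = (-2.8284, 5.6569, 2.0000)
after link 4: o_4 = (-5.2426, 6.0711, 3.4142)

-5.243 6.071 3.414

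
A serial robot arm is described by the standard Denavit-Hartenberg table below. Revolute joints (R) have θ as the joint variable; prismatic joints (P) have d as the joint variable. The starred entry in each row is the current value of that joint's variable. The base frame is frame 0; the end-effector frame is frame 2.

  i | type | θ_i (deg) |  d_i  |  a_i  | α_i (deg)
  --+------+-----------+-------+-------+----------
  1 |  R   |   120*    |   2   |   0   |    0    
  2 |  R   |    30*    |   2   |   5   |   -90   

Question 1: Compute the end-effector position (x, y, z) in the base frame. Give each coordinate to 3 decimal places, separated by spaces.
-4.330 2.500 4.000

after link 1: o_1 = (0.0000, 0.0000, 2.0000)
after link 2: o_2 = (-4.3301, 2.5000, 4.0000)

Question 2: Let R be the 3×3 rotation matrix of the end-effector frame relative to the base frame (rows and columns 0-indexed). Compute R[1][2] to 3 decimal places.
End-effector z-axis (col 2 of R) = (-0.5000,-0.8660,0.0000)
R[1][2] = -0.8660

-0.866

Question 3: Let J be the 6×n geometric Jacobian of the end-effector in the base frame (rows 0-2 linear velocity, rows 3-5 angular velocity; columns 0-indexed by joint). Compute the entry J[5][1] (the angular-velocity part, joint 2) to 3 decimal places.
1.000

axis z_1 = (0.0000,0.0000,1.0000); lever o_n−o_1 = (-4.3301,2.5000,2.0000)
cross product → J_v[:, 1] = (-2.5000,-4.3301,0.0000)
J_ω[:, 1] = z_1
entry J[5][1] = 1.0000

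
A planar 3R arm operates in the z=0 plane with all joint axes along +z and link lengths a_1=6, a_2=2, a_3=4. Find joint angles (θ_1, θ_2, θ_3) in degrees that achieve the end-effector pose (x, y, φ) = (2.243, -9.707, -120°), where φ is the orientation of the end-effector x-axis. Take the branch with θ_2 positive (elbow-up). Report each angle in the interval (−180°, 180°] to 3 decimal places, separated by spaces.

wrist centre = target − a_3·(cos φ, sin φ) = (4.2430, -6.2429)
cos θ_2 = (56.9768−6²−2²)/(2·6·2) = 0.7074; θ_2 = 44.9788° (elbow-up)
β = atan2(-6.2429,4.2430) = -55.7979°; ψ = atan2(1.4137,7.4147) = 10.7944°
θ_1 = β − ψ = -66.5924°
θ_3 = φ − θ_1 − θ_2 = -98.3865° (wrapped to (-180°,180°])

-66.592 44.979 -98.386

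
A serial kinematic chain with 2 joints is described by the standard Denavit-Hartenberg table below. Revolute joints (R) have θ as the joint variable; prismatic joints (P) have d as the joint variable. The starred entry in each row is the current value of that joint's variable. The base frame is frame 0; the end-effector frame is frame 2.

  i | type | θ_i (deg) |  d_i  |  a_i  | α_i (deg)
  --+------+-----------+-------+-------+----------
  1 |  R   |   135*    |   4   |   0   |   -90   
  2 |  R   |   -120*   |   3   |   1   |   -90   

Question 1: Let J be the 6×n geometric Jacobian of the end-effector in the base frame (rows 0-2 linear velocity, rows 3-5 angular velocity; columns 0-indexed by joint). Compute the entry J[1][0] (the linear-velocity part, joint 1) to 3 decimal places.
axis z_0 = ẑ; lever o_n−o_0 = (-1.7678,-2.4749,4.8660)
cross product → J_v[:, 0] = (2.4749,-1.7678,0.0000)
J_ω[:, 0] = z_0
entry J[1][0] = -1.7678

-1.768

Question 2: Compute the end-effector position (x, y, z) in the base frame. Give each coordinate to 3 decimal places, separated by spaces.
after link 1: o_1 = (0.0000, 0.0000, 4.0000)
after link 2: o_2 = (-1.7678, -2.4749, 4.8660)

-1.768 -2.475 4.866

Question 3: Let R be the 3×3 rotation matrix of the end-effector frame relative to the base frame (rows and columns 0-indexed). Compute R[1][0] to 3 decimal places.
-0.354

End-effector x-axis (col 0 of R) = (0.3536,-0.3536,0.8660)
R[1][0] = -0.3536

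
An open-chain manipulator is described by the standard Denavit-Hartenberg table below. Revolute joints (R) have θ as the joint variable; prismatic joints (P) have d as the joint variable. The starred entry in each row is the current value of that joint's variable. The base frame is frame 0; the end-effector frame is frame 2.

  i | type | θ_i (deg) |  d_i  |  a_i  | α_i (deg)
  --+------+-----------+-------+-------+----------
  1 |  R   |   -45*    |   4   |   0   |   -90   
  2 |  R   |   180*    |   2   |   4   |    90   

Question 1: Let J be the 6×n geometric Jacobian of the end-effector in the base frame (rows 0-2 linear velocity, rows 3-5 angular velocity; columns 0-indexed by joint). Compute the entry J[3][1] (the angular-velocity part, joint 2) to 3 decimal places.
axis z_1 = (0.7071,0.7071,0.0000); lever o_n−o_1 = (-1.4142,4.2426,-0.0000)
cross product → J_v[:, 1] = (-0.0000,0.0000,4.0000)
J_ω[:, 1] = z_1
entry J[3][1] = 0.7071

0.707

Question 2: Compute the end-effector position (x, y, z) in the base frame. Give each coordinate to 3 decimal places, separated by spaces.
after link 1: o_1 = (0.0000, 0.0000, 4.0000)
after link 2: o_2 = (-1.4142, 4.2426, 4.0000)

-1.414 4.243 4.000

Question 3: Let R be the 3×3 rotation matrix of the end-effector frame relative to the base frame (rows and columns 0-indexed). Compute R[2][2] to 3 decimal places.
End-effector z-axis (col 2 of R) = (0.0000,0.0000,-1.0000)
R[2][2] = -1.0000

-1.000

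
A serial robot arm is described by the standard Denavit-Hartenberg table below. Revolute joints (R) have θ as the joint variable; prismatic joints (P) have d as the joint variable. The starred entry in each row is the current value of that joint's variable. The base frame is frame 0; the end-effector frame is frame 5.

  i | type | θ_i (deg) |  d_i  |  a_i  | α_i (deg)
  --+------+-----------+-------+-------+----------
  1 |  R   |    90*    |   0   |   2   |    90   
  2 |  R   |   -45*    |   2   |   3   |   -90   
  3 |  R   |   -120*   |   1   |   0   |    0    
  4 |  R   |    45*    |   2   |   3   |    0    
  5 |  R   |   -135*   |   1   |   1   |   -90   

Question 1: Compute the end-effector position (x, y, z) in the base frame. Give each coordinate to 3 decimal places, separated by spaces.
4.398 6.886 0.770

after link 1: o_1 = (0.0000, 2.0000, 0.0000)
after link 2: o_2 = (2.0000, 4.1213, -2.1213)
after link 3: o_3 = (2.0000, 4.8284, -1.4142)
after link 4: o_4 = (4.8978, 6.7917, -0.5490)
after link 5: o_5 = (4.3978, 6.8864, 0.7704)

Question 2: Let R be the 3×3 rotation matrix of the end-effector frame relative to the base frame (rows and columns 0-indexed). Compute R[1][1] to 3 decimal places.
End-effector y-axis (col 1 of R) = (-0.0000,-0.7071,-0.7071)
R[1][1] = -0.7071

-0.707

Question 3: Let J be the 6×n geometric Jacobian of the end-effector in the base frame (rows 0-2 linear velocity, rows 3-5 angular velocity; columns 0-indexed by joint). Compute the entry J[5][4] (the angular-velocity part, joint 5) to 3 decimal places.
axis z_4 = (0.0000,0.7071,0.7071); lever o_n−o_4 = (-0.5000,0.0947,1.3195)
cross product → J_v[:, 4] = (0.8660,-0.3536,0.3536)
J_ω[:, 4] = z_4
entry J[5][4] = 0.7071

0.707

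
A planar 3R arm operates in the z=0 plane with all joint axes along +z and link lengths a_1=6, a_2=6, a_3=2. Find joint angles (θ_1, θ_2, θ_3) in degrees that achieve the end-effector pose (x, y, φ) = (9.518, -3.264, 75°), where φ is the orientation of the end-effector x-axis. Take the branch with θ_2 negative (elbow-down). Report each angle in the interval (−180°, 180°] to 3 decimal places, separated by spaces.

0.001 -59.997 134.996

wrist centre = target − a_3·(cos φ, sin φ) = (9.0004, -5.1959)
cos θ_2 = (108.0034−6²−6²)/(2·6·6) = 0.5000; θ_2 = -59.9969° (elbow-down)
β = atan2(-5.1959,9.0004) = -29.9976°; ψ = atan2(-5.1960,9.0003) = -29.9984°
θ_1 = β − ψ = 0.0009°
θ_3 = φ − θ_1 − θ_2 = 134.9960° (wrapped to (-180°,180°])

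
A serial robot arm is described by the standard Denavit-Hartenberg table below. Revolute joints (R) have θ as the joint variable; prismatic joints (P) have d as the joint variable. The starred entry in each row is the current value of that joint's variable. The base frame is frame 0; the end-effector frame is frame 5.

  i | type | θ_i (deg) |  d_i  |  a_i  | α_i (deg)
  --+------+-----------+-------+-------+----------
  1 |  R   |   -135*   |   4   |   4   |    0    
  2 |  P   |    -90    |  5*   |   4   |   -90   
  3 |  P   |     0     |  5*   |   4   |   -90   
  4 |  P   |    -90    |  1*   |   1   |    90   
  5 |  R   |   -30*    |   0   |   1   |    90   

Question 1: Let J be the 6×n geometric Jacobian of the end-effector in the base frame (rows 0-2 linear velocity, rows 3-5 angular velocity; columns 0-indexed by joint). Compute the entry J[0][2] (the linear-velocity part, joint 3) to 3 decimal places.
-0.707

prismatic axis z_2 = (-0.7071,-0.7071,0.0000)
J_v[:, 2] = z_2; J_ω[:, 2] = (0,0,0)
entry J[0][2] = -0.7071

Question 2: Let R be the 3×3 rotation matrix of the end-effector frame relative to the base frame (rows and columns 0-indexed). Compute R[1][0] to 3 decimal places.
End-effector x-axis (col 0 of R) = (-0.6124,-0.6124,0.5000)
R[1][0] = -0.6124

-0.612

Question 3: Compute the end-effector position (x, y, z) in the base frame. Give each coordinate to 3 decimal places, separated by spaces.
-13.340 -2.027 8.500

after link 1: o_1 = (-2.8284, -2.8284, 4.0000)
after link 2: o_2 = (-5.6569, -0.0000, 9.0000)
after link 3: o_3 = (-12.0208, -0.7071, 9.0000)
after link 4: o_4 = (-12.7279, -1.4142, 8.0000)
after link 5: o_5 = (-13.3403, -2.0266, 8.5000)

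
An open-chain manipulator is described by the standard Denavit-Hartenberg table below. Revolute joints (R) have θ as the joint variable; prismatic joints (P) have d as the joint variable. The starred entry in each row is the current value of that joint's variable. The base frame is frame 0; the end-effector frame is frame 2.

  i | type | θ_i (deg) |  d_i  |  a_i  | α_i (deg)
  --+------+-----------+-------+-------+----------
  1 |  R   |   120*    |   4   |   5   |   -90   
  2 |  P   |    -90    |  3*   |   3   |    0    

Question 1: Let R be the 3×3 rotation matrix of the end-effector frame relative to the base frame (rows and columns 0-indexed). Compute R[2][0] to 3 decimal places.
1.000

End-effector x-axis (col 0 of R) = (0.0000,0.0000,1.0000)
R[2][0] = 1.0000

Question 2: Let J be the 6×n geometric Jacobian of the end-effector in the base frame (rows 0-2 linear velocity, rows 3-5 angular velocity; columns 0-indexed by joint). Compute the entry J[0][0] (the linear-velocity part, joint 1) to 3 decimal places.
axis z_0 = ẑ; lever o_n−o_0 = (-5.0981,2.8301,7.0000)
cross product → J_v[:, 0] = (-2.8301,-5.0981,0.0000)
J_ω[:, 0] = z_0
entry J[0][0] = -2.8301

-2.830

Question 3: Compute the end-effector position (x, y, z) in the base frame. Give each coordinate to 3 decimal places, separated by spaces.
after link 1: o_1 = (-2.5000, 4.3301, 4.0000)
after link 2: o_2 = (-5.0981, 2.8301, 7.0000)

-5.098 2.830 7.000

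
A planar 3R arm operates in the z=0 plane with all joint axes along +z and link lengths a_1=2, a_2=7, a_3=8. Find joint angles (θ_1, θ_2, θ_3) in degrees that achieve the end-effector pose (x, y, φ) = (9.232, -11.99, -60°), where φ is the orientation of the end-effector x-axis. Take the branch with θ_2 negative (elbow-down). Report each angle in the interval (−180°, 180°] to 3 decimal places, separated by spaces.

wrist centre = target − a_3·(cos φ, sin φ) = (5.2320, -5.0618)
cos θ_2 = (52.9956−2²−7²)/(2·2·7) = -0.0002; θ_2 = -90.0090° (elbow-down)
β = atan2(-5.0618,5.2320) = -44.0527°; ψ = atan2(-7.0000,1.9989) = -74.0629°
θ_1 = β − ψ = 30.0102°
θ_3 = φ − θ_1 − θ_2 = -0.0012° (wrapped to (-180°,180°])

30.010 -90.009 -0.001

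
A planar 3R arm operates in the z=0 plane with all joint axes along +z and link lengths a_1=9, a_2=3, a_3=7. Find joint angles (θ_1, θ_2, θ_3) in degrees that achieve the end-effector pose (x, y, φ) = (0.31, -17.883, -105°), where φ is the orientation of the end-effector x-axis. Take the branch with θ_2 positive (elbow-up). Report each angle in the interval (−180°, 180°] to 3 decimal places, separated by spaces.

-89.996 44.991 -59.995

wrist centre = target − a_3·(cos φ, sin φ) = (2.1217, -11.1215)
cos θ_2 = (128.1899−9²−3²)/(2·9·3) = 0.7072; θ_2 = 44.9907° (elbow-up)
β = atan2(-11.1215,2.1217) = -79.1991°; ψ = atan2(2.1210,11.1217) = 10.7970°
θ_1 = β − ψ = -89.9961°
θ_3 = φ − θ_1 − θ_2 = -59.9946° (wrapped to (-180°,180°])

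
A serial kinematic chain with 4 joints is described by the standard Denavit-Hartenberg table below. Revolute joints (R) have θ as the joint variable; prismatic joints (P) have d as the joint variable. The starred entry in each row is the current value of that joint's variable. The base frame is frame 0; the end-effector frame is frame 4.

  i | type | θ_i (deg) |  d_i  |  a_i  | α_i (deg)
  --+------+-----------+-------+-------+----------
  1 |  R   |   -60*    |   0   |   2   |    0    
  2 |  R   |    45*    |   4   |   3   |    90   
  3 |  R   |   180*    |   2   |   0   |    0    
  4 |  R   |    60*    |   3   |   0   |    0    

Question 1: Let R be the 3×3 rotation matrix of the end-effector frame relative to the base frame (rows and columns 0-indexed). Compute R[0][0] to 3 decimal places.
-0.483

End-effector x-axis (col 0 of R) = (-0.4830,0.1294,-0.8660)
R[0][0] = -0.4830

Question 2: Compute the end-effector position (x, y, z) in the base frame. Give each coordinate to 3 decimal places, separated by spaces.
after link 1: o_1 = (1.0000, -1.7321, 0.0000)
after link 2: o_2 = (3.8978, -2.5085, 4.0000)
after link 3: o_3 = (3.3801, -4.4404, 4.0000)
after link 4: o_4 = (2.6037, -7.3381, 4.0000)

2.604 -7.338 4.000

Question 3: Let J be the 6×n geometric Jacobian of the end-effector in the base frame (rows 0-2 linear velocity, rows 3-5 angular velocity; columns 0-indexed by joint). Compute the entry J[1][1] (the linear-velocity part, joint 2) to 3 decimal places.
axis z_1 = (0.0000,0.0000,1.0000); lever o_n−o_1 = (1.6037,-5.6061,4.0000)
cross product → J_v[:, 1] = (5.6061,1.6037,-0.0000)
J_ω[:, 1] = z_1
entry J[1][1] = 1.6037

1.604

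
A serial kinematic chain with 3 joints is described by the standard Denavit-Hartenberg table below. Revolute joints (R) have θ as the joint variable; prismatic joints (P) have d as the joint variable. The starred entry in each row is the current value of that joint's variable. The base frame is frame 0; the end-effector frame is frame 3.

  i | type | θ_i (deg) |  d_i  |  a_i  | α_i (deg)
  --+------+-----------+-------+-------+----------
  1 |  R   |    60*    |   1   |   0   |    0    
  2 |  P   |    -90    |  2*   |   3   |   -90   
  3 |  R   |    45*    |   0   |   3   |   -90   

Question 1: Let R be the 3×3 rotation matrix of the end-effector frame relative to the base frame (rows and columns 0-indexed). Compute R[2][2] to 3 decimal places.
-0.707

End-effector z-axis (col 2 of R) = (-0.6124,0.3536,-0.7071)
R[2][2] = -0.7071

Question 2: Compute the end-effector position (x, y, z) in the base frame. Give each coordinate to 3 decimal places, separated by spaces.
4.435 -2.561 0.879

after link 1: o_1 = (0.0000, 0.0000, 1.0000)
after link 2: o_2 = (2.5981, -1.5000, 3.0000)
after link 3: o_3 = (4.4352, -2.5607, 0.8787)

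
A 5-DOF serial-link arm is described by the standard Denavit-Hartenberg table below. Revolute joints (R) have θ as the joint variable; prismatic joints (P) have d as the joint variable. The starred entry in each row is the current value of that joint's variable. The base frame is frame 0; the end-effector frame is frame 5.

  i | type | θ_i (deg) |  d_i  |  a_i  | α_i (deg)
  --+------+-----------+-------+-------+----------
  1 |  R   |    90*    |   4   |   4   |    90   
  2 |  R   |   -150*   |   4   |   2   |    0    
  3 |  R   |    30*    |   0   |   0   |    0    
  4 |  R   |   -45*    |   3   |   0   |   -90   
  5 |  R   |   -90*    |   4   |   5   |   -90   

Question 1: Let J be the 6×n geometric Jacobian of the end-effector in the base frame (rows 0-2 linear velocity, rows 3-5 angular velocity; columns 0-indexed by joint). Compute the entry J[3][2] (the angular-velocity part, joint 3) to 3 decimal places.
axis z_2 = (1.0000,-0.0000,0.0000); lever o_n−o_2 = (8.0000,1.0353,-3.8637)
cross product → J_v[:, 2] = (0.0000,3.8637,1.0353)
J_ω[:, 2] = z_2
entry J[3][2] = 1.0000

1.000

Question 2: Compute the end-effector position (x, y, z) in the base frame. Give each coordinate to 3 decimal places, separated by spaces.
after link 1: o_1 = (0.0000, 4.0000, 4.0000)
after link 2: o_2 = (4.0000, 2.2679, 3.0000)
after link 3: o_3 = (4.0000, 2.2679, 3.0000)
after link 4: o_4 = (7.0000, 2.2679, 3.0000)
after link 5: o_5 = (12.0000, 3.3032, -0.8637)

12.000 3.303 -0.864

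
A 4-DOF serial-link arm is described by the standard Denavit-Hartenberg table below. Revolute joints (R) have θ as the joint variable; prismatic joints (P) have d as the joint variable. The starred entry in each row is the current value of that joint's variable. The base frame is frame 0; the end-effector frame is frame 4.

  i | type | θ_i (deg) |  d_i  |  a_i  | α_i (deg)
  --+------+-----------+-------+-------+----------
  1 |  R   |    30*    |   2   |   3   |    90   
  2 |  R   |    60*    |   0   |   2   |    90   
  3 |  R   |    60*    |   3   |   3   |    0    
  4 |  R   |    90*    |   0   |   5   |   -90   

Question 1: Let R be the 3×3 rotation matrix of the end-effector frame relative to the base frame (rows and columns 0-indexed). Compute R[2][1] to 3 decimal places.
End-effector y-axis (col 1 of R) = (-0.7500,-0.4330,0.5000)
R[2][1] = 0.5000

0.500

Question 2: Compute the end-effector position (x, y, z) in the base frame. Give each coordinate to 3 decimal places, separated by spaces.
after link 1: o_1 = (2.5981, 1.5000, 2.0000)
after link 2: o_2 = (3.4641, 2.0000, 3.7321)
after link 3: o_3 = (7.6627, 1.4240, 3.5311)
after link 4: o_4 = (7.0377, -1.8236, -0.2189)

7.038 -1.824 -0.219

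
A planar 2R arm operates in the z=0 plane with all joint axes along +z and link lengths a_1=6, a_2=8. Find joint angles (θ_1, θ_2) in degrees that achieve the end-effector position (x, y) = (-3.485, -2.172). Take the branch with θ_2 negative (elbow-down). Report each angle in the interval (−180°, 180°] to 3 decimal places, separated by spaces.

-45.005 -149.999

cos θ_2 = (16.8628−6²−8²)/(2·6·8) = -0.8660; θ_2 = -149.9985° (elbow-down)
β = atan2(-2.1720,-3.4850) = -148.0671°; ψ = atan2(-4.0002,-0.9281) = -103.0623°
θ_1 = β − ψ = -45.0048°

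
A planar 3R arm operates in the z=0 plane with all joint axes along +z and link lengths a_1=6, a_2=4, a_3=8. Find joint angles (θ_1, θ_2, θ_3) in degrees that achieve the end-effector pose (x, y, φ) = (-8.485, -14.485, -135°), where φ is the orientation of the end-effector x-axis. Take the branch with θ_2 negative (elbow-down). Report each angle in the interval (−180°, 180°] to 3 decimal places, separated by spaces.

wrist centre = target − a_3·(cos φ, sin φ) = (-2.8281, -8.8281)
cos θ_2 = (85.9346−6²−4²)/(2·6·4) = 0.7070; θ_2 = -45.0111° (elbow-down)
β = atan2(-8.8281,-2.8281) = -107.7632°; ψ = atan2(-2.8290,8.8279) = -17.7685°
θ_1 = β − ψ = -89.9946°
θ_3 = φ − θ_1 − θ_2 = 0.0057° (wrapped to (-180°,180°])

-89.995 -45.011 0.006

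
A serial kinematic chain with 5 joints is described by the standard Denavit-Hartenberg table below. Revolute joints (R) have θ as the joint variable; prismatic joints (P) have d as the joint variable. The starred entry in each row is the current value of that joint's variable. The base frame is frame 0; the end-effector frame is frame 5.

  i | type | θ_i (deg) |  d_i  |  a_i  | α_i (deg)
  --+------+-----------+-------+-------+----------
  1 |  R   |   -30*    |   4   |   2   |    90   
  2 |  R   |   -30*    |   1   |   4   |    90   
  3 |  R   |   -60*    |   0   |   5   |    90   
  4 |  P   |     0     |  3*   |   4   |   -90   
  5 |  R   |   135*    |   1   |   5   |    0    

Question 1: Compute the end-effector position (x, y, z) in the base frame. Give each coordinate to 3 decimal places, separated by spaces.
after link 1: o_1 = (1.7321, -1.0000, 4.0000)
after link 2: o_2 = (4.2321, -3.5981, 2.0000)
after link 3: o_3 = (8.2721, -0.9306, 0.7500)
after link 4: o_4 = (10.3056, 3.6274, 1.0490)
after link 5: o_5 = (8.4284, -0.8655, -0.4640)

8.428 -0.866 -0.464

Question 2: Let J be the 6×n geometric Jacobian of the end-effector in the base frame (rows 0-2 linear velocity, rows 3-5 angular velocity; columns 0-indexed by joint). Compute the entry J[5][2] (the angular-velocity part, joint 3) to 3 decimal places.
-0.866

axis z_2 = (-0.4330,0.2500,-0.8660); lever o_n−o_2 = (4.1963,2.7325,-2.4640)
cross product → J_v[:, 2] = (1.7504,-4.7011,-2.2323)
J_ω[:, 2] = z_2
entry J[5][2] = -0.8660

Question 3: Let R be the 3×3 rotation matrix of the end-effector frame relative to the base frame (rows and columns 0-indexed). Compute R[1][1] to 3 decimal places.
0.194

End-effector y-axis (col 1 of R) = (-0.8539,0.1941,0.4830)
R[1][1] = 0.1941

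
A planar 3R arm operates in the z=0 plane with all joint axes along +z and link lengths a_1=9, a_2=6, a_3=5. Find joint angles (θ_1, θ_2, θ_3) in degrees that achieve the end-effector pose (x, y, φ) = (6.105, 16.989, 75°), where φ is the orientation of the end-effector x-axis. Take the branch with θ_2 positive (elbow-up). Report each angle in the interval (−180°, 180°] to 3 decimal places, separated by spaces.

44.999 60.003 -30.002

wrist centre = target − a_3·(cos φ, sin φ) = (4.8109, 12.1594)
cos θ_2 = (170.9951−9²−6²)/(2·9·6) = 0.5000; θ_2 = 60.0030° (elbow-up)
β = atan2(12.1594,4.8109) = 68.4136°; ψ = atan2(5.1963,11.9997) = 23.4143°
θ_1 = β − ψ = 44.9992°
θ_3 = φ − θ_1 − θ_2 = -30.0022° (wrapped to (-180°,180°])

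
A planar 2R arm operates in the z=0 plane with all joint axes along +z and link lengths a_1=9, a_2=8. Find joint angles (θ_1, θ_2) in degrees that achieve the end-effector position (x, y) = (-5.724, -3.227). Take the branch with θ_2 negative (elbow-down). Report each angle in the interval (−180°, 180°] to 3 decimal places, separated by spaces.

cos θ_2 = (43.1777−9²−8²)/(2·9·8) = -0.7071; θ_2 = -134.9994° (elbow-down)
β = atan2(-3.2270,-5.7240) = -150.5871°; ψ = atan2(-5.6569,3.3432) = -59.4171°
θ_1 = β − ψ = -91.1700°

-91.170 -134.999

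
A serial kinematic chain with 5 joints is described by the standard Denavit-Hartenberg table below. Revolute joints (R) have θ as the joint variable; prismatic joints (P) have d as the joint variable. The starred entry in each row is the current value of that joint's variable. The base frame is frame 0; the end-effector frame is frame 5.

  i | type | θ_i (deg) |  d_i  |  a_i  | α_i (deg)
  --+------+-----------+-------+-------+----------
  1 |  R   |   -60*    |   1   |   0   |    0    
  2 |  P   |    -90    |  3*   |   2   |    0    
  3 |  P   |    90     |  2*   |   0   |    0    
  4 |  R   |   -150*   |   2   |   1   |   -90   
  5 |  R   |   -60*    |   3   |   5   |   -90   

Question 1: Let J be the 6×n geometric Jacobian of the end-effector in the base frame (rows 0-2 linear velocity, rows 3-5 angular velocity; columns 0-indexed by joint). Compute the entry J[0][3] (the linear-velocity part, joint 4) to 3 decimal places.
axis z_3 = (0.0000,0.0000,1.0000); lever o_n−o_3 = (-4.5311,-0.8481,6.3301)
cross product → J_v[:, 3] = (0.8481,-4.5311,0.0000)
J_ω[:, 3] = z_3
entry J[0][3] = 0.8481

0.848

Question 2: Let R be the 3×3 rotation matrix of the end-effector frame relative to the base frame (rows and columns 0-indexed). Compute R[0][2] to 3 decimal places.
-0.750

End-effector z-axis (col 2 of R) = (-0.7500,0.4330,-0.5000)
R[0][2] = -0.7500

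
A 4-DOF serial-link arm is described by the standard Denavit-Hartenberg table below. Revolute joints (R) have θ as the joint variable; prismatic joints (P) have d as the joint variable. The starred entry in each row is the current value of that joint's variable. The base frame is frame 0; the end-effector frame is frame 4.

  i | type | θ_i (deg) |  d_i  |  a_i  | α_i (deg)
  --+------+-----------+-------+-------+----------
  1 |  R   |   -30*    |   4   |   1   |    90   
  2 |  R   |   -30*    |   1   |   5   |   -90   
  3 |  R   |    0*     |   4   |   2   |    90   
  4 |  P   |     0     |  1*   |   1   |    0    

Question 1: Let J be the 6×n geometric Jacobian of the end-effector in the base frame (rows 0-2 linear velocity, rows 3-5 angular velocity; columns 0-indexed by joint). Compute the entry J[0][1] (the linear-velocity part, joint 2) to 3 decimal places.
0.464

axis z_1 = (-0.5000,-0.8660,0.0000); lever o_n−o_1 = (6.7321,-6.1962,-0.5359)
cross product → J_v[:, 1] = (0.4641,-0.2679,8.9282)
J_ω[:, 1] = z_1
entry J[0][1] = 0.4641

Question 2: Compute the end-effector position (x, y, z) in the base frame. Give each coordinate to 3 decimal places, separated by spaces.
7.598 -6.696 3.464

after link 1: o_1 = (0.8660, -0.5000, 4.0000)
after link 2: o_2 = (4.1160, -3.5311, 1.5000)
after link 3: o_3 = (7.3481, -5.3971, 3.9641)
after link 4: o_4 = (7.5981, -6.6962, 3.4641)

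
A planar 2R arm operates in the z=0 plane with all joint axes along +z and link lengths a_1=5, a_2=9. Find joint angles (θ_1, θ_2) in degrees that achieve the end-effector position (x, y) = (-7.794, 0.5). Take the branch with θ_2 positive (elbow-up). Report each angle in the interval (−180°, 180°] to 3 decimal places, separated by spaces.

89.997 120.003

cos θ_2 = (60.9964−5²−9²)/(2·5·9) = -0.5000; θ_2 = 120.0026° (elbow-up)
β = atan2(0.5000,-7.7940) = 176.3294°; ψ = atan2(7.7940,0.4996) = 86.3320°
θ_1 = β − ψ = 89.9974°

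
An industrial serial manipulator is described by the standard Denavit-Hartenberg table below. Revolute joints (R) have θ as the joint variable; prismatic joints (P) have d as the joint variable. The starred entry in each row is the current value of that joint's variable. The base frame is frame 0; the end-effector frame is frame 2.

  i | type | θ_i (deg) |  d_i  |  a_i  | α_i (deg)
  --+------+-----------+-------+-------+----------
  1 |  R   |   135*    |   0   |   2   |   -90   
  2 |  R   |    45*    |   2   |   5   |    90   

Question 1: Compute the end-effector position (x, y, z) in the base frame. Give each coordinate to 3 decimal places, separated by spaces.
-5.328 2.500 -3.536

after link 1: o_1 = (-1.4142, 1.4142, 0.0000)
after link 2: o_2 = (-5.3284, 2.5000, -3.5355)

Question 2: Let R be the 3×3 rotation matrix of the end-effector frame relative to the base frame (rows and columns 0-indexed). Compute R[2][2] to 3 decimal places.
0.707

End-effector z-axis (col 2 of R) = (-0.5000,0.5000,0.7071)
R[2][2] = 0.7071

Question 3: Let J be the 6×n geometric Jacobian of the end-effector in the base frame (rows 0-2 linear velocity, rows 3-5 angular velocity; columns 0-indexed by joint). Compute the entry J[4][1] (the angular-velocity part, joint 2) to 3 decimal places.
axis z_1 = (-0.7071,-0.7071,0.0000); lever o_n−o_1 = (-3.9142,1.0858,-3.5355)
cross product → J_v[:, 1] = (2.5000,-2.5000,-3.5355)
J_ω[:, 1] = z_1
entry J[4][1] = -0.7071

-0.707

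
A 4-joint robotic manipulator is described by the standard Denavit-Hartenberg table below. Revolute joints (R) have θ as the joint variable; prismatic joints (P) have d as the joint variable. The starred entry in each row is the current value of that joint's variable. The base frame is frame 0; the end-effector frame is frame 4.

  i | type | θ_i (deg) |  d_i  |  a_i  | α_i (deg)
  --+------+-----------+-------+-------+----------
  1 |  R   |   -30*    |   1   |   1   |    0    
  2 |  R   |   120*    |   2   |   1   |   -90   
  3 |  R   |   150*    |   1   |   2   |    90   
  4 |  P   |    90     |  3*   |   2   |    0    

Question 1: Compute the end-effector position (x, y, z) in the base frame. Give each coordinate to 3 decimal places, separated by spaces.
after link 1: o_1 = (0.8660, -0.5000, 1.0000)
after link 2: o_2 = (0.8660, 0.5000, 3.0000)
after link 3: o_3 = (-0.1340, -1.2321, 2.0000)
after link 4: o_4 = (-2.1340, 0.2679, -0.5981)

-2.134 0.268 -0.598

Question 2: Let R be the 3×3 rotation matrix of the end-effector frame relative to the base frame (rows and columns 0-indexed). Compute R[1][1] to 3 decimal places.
0.866

End-effector y-axis (col 1 of R) = (0.0000,0.8660,0.5000)
R[1][1] = 0.8660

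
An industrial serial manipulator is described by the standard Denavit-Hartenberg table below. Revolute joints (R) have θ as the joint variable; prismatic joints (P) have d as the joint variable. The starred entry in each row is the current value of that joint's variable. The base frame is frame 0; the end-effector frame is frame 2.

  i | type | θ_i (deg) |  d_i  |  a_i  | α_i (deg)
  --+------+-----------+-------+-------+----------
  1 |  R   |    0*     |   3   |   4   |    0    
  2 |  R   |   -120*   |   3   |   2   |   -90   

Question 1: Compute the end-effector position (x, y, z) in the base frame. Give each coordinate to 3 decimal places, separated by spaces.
3.000 -1.732 6.000

after link 1: o_1 = (4.0000, 0.0000, 3.0000)
after link 2: o_2 = (3.0000, -1.7321, 6.0000)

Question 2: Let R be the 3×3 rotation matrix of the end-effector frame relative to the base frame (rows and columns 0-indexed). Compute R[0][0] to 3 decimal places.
-0.500

End-effector x-axis (col 0 of R) = (-0.5000,-0.8660,0.0000)
R[0][0] = -0.5000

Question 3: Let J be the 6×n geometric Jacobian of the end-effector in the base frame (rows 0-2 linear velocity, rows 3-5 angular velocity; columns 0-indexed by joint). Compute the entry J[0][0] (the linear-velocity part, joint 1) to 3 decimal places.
axis z_0 = ẑ; lever o_n−o_0 = (3.0000,-1.7321,6.0000)
cross product → J_v[:, 0] = (1.7321,3.0000,-0.0000)
J_ω[:, 0] = z_0
entry J[0][0] = 1.7321

1.732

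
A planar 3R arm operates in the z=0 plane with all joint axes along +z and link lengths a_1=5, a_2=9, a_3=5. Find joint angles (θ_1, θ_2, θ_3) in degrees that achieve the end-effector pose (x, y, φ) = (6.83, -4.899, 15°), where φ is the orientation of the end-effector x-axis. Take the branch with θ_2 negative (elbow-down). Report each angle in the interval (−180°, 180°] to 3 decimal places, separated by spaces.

30.002 -135.004 120.002

wrist centre = target − a_3·(cos φ, sin φ) = (2.0004, -6.1931)
cos θ_2 = (42.3559−5²−9²)/(2·5·9) = -0.7072; θ_2 = -135.0040° (elbow-down)
β = atan2(-6.1931,2.0004) = -72.0995°; ψ = atan2(-6.3635,-1.3644) = -102.1016°
θ_1 = β − ψ = 30.0021°
θ_3 = φ − θ_1 − θ_2 = 120.0019° (wrapped to (-180°,180°])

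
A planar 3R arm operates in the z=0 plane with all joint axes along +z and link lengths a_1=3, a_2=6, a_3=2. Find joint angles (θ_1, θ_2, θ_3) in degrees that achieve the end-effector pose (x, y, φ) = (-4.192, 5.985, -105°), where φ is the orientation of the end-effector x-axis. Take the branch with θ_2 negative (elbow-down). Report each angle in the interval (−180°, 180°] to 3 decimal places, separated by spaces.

135.000 -29.998 149.999

wrist centre = target − a_3·(cos φ, sin φ) = (-3.6744, 7.9169)
cos θ_2 = (76.1775−3²−6²)/(2·3·6) = 0.8660; θ_2 = -29.9982° (elbow-down)
β = atan2(7.9169,-3.6744) = 114.8969°; ψ = atan2(-2.9998,8.1962) = -20.1027°
θ_1 = β − ψ = 134.9996°
θ_3 = φ − θ_1 − θ_2 = 149.9986° (wrapped to (-180°,180°])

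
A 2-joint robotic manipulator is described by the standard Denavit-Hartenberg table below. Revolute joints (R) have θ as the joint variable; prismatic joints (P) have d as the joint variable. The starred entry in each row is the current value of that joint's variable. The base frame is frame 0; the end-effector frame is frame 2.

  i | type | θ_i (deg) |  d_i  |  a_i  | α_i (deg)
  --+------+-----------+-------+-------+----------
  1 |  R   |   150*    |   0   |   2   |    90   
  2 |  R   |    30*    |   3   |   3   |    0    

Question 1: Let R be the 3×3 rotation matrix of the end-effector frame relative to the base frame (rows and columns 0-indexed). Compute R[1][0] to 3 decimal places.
End-effector x-axis (col 0 of R) = (-0.7500,0.4330,0.5000)
R[1][0] = 0.4330

0.433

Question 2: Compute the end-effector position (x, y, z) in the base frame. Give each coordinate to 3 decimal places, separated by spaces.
-2.482 4.897 1.500

after link 1: o_1 = (-1.7321, 1.0000, 0.0000)
after link 2: o_2 = (-2.4821, 4.8971, 1.5000)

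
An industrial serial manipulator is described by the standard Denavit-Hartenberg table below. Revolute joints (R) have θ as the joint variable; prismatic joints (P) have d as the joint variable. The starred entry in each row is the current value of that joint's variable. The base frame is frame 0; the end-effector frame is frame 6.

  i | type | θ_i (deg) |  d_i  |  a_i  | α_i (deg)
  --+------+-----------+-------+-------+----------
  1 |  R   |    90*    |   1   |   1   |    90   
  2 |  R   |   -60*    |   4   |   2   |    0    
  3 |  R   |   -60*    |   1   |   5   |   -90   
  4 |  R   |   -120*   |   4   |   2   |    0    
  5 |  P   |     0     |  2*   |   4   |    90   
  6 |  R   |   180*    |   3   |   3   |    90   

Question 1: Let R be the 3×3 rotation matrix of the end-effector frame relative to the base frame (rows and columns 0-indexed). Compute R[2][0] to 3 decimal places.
End-effector x-axis (col 0 of R) = (-0.8660,-0.2500,-0.4330)
R[2][0] = -0.4330

-0.433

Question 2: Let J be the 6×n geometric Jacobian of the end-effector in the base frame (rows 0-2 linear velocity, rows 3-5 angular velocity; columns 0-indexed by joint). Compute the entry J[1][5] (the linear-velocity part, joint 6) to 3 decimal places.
-2.598

axis z_5 = (-0.5000,0.4330,0.7500); lever o_n−o_5 = (-4.0981,0.5490,0.9510)
cross product → J_v[:, 5] = (-0.0000,-2.5981,1.5000)
J_ω[:, 5] = z_5
entry J[1][5] = -2.5981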